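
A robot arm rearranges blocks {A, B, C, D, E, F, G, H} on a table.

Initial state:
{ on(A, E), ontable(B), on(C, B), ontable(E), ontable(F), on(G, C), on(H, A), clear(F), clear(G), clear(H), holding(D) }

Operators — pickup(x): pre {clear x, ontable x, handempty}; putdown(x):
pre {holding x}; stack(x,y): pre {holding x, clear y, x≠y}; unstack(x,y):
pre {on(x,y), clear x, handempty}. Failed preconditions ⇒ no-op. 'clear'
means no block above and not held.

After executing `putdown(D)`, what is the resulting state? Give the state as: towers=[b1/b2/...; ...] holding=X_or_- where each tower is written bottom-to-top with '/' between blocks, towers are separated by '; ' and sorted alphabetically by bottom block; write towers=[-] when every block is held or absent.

towers=[B/C/G; D; E/A/H; F] holding=-

before: towers=[B/C/G; E/A/H; F] holding=D
pre[putdown(D)]: holding(D) yes
all met → apply putdown(D)
after:  towers=[B/C/G; D; E/A/H; F] holding=-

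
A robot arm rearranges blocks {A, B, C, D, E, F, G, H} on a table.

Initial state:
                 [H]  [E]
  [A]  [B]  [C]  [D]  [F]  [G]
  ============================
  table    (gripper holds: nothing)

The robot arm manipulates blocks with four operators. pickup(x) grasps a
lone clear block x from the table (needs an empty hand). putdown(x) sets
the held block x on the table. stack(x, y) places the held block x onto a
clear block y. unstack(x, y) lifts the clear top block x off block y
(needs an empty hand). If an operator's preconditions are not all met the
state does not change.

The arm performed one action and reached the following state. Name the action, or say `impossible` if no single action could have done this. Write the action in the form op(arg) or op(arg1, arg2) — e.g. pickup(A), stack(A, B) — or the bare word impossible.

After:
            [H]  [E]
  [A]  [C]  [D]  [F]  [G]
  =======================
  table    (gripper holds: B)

pickup(B)

target: towers=[A; C; D/H; F/E; G] holding=B
         pickup(G) → towers=[A; B; C; D/H; F/E] holding=G
         pickup(A) → towers=[B; C; D/H; F/E; G] holding=A
     unstack(E, F) → towers=[A; B; C; D/H; F; G] holding=E
     unstack(H, D) → towers=[A; B; C; D; F/E; G] holding=H
         pickup(B) → towers=[A; C; D/H; F/E; G] holding=B  ← match
         pickup(C) → towers=[A; B; D/H; F/E; G] holding=C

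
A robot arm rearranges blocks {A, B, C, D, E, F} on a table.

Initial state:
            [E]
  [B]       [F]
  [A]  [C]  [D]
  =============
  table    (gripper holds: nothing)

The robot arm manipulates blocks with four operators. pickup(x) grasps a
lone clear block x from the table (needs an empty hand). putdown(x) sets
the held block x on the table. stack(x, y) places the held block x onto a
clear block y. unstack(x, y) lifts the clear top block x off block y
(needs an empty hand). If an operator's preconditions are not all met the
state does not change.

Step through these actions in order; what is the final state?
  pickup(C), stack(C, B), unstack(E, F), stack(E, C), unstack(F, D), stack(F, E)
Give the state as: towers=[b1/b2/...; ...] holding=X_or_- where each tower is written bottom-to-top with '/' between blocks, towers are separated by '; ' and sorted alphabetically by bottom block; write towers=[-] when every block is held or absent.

step 1 (pickup(C)): towers=[A/B; D/F/E] holding=C
step 2 (stack(C, B)): towers=[A/B/C; D/F/E] holding=-
step 3 (unstack(E, F)): towers=[A/B/C; D/F] holding=E
step 4 (stack(E, C)): towers=[A/B/C/E; D/F] holding=-
step 5 (unstack(F, D)): towers=[A/B/C/E; D] holding=F
step 6 (stack(F, E)): towers=[A/B/C/E/F; D] holding=-

towers=[A/B/C/E/F; D] holding=-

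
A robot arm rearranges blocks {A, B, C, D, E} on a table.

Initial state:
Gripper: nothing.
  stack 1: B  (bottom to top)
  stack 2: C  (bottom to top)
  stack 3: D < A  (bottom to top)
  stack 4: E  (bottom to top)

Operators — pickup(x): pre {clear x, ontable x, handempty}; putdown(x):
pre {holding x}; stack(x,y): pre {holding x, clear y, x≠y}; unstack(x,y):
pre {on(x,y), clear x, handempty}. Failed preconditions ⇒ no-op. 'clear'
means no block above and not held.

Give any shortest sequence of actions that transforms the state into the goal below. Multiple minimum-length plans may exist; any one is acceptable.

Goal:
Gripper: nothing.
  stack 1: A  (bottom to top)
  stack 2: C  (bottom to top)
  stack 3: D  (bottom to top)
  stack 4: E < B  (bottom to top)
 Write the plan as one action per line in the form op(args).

step 1 (pickup(B)): towers=[C; D/A; E] holding=B
step 2 (stack(B, E)): towers=[C; D/A; E/B] holding=-
step 3 (unstack(A, D)): towers=[C; D; E/B] holding=A
step 4 (putdown(A)): towers=[A; C; D; E/B] holding=-
goal check: towers=[A; C; D; E/B] holding=- — reached (length 4, optimal by BFS)

pickup(B)
stack(B, E)
unstack(A, D)
putdown(A)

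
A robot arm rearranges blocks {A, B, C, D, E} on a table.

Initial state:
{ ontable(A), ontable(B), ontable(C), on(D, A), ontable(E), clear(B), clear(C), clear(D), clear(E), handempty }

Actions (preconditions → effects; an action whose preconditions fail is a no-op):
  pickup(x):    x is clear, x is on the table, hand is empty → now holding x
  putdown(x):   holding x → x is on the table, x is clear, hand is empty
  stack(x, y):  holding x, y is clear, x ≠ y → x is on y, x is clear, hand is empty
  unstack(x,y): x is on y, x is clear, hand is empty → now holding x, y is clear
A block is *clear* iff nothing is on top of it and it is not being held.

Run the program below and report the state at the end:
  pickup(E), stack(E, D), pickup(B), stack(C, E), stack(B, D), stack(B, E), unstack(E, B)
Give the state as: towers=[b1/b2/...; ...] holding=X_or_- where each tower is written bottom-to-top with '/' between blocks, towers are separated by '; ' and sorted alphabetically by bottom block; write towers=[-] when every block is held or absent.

step 1 (pickup(E)): towers=[A/D; B; C] holding=E
step 2 (stack(E, D)): towers=[A/D/E; B; C] holding=-
step 3 (pickup(B)): towers=[A/D/E; C] holding=B
step 4 (stack(C, E)) [no-op]: towers=[A/D/E; C] holding=B
step 5 (stack(B, D)) [no-op]: towers=[A/D/E; C] holding=B
step 6 (stack(B, E)): towers=[A/D/E/B; C] holding=-
step 7 (unstack(E, B)) [no-op]: towers=[A/D/E/B; C] holding=-

towers=[A/D/E/B; C] holding=-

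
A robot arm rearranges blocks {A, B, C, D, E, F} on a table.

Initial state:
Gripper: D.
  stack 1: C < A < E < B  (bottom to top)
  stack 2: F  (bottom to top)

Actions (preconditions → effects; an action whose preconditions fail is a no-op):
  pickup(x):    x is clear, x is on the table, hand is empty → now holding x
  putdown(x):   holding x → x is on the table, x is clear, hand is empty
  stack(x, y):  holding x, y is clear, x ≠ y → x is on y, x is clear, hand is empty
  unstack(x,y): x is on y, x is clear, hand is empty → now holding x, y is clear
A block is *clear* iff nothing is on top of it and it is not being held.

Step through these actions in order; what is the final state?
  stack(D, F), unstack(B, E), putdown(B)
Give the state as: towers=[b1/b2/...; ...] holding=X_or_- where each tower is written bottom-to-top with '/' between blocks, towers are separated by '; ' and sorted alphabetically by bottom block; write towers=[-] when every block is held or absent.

towers=[B; C/A/E; F/D] holding=-

step 1 (stack(D, F)): towers=[C/A/E/B; F/D] holding=-
step 2 (unstack(B, E)): towers=[C/A/E; F/D] holding=B
step 3 (putdown(B)): towers=[B; C/A/E; F/D] holding=-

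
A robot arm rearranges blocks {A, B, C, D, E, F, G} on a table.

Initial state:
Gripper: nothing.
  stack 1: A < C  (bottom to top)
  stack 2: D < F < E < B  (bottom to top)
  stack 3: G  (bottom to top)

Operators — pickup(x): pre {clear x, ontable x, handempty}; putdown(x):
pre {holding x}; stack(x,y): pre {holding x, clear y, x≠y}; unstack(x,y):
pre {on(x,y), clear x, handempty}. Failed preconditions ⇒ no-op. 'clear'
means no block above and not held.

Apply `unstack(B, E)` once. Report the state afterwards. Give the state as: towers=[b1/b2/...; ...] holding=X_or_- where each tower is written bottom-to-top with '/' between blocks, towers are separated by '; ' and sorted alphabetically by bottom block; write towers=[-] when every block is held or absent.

towers=[A/C; D/F/E; G] holding=B

before: towers=[A/C; D/F/E/B; G] holding=-
pre[unstack(B, E)]: on(B,E) yes, clear(B) yes, handempty yes
all met → apply unstack(B, E)
after:  towers=[A/C; D/F/E; G] holding=B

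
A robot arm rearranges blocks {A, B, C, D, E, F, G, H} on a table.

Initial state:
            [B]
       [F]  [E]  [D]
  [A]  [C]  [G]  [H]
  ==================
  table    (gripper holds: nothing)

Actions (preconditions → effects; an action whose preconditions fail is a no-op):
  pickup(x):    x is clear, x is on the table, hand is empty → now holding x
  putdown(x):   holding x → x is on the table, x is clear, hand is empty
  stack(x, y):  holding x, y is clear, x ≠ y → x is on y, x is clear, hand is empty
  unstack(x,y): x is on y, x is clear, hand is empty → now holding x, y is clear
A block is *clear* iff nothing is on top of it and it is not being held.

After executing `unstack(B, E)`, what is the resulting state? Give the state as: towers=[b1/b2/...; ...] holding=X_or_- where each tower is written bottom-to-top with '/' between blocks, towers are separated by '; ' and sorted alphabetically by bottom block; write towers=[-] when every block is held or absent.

towers=[A; C/F; G/E; H/D] holding=B

before: towers=[A; C/F; G/E/B; H/D] holding=-
pre[unstack(B, E)]: on(B,E) ok, clear(B) ok, handempty ok
all met → apply unstack(B, E)
after:  towers=[A; C/F; G/E; H/D] holding=B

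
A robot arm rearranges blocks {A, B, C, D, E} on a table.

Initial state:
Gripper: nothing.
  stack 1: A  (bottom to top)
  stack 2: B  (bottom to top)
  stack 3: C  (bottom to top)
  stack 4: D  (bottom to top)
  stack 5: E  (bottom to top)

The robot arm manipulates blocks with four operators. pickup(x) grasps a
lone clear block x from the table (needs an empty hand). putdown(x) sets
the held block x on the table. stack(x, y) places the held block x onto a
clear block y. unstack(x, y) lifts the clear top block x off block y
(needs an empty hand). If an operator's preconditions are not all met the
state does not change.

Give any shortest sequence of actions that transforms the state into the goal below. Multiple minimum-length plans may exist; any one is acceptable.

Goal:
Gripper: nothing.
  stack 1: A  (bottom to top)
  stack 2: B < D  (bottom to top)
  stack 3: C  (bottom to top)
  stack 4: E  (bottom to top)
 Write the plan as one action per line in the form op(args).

step 1 (pickup(D)): towers=[A; B; C; E] holding=D
step 2 (stack(D, B)): towers=[A; B/D; C; E] holding=-
goal check: towers=[A; B/D; C; E] holding=- — reached (length 2, optimal by BFS)

pickup(D)
stack(D, B)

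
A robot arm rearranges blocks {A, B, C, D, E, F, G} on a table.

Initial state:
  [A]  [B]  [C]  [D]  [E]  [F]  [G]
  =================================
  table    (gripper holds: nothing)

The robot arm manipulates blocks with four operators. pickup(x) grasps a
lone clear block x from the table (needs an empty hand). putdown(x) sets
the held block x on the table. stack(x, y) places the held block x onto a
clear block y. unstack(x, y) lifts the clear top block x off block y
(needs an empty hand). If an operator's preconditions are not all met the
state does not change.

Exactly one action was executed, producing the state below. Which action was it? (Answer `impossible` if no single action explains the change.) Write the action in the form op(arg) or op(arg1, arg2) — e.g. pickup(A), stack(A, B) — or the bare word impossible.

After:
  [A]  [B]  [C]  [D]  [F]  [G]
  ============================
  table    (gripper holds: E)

target: towers=[A; B; C; D; F; G] holding=E
         pickup(B) → towers=[A; C; D; E; F; G] holding=B
         pickup(F) → towers=[A; B; C; D; E; G] holding=F
         pickup(G) → towers=[A; B; C; D; E; F] holding=G
         pickup(D) → towers=[A; B; C; E; F; G] holding=D
         pickup(A) → towers=[B; C; D; E; F; G] holding=A
         pickup(E) → towers=[A; B; C; D; F; G] holding=E  ← match
         pickup(C) → towers=[A; B; D; E; F; G] holding=C

pickup(E)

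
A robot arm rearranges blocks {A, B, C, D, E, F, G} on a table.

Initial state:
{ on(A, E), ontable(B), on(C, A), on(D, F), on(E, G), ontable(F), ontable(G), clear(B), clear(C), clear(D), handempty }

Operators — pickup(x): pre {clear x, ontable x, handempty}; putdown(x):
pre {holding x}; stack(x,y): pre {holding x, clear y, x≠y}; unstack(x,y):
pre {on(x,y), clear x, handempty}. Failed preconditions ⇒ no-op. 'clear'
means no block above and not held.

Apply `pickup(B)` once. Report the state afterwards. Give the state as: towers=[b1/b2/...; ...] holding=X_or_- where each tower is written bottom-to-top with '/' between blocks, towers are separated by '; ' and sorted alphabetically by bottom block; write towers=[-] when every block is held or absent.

before: towers=[B; F/D; G/E/A/C] holding=-
pre[pickup(B)]: clear(B) ok, ontable(B) ok, handempty ok
all met → apply pickup(B)
after:  towers=[F/D; G/E/A/C] holding=B

towers=[F/D; G/E/A/C] holding=B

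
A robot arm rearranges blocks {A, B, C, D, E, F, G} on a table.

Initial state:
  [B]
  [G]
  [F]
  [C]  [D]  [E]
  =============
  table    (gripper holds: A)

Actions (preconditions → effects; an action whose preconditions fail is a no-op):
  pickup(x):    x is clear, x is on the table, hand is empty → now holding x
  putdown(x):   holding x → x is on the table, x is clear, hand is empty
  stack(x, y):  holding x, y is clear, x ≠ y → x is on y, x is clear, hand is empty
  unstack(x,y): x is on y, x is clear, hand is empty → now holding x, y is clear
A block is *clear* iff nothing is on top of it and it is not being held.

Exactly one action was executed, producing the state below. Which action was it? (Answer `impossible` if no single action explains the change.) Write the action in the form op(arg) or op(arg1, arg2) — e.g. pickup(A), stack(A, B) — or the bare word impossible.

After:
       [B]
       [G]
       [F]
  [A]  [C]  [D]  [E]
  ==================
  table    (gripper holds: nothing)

target: towers=[A; C/F/G/B; D; E] holding=-
        putdown(A) → towers=[A; C/F/G/B; D; E] holding=-  ← match
       stack(A, B) → towers=[C/F/G/B/A; D; E] holding=-
       stack(A, D) → towers=[C/F/G/B; D/A; E] holding=-
       stack(A, E) → towers=[C/F/G/B; D; E/A] holding=-

putdown(A)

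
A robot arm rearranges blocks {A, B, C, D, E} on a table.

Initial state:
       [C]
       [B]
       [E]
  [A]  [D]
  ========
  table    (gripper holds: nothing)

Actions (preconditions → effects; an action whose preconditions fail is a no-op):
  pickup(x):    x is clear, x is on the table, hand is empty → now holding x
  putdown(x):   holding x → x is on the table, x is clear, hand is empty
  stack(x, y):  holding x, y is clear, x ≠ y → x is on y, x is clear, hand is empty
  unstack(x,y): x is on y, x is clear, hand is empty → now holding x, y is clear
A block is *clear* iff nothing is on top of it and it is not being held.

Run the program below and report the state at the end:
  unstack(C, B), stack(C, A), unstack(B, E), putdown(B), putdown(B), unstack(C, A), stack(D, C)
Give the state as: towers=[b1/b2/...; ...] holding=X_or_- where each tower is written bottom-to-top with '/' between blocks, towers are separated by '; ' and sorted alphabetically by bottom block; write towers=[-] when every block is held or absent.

towers=[A; B; D/E] holding=C

step 1 (unstack(C, B)): towers=[A; D/E/B] holding=C
step 2 (stack(C, A)): towers=[A/C; D/E/B] holding=-
step 3 (unstack(B, E)): towers=[A/C; D/E] holding=B
step 4 (putdown(B)): towers=[A/C; B; D/E] holding=-
step 5 (putdown(B)) [no-op]: towers=[A/C; B; D/E] holding=-
step 6 (unstack(C, A)): towers=[A; B; D/E] holding=C
step 7 (stack(D, C)) [no-op]: towers=[A; B; D/E] holding=C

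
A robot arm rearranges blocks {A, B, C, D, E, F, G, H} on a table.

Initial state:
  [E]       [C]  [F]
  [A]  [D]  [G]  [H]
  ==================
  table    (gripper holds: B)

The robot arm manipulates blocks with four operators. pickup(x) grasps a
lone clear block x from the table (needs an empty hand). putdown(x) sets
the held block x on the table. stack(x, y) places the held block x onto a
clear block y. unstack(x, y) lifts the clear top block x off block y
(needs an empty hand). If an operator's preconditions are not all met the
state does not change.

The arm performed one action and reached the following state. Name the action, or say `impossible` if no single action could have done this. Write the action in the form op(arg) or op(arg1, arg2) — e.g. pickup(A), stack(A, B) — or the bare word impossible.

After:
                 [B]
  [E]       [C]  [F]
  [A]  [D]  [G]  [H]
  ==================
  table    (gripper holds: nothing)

stack(B, F)

target: towers=[A/E; D; G/C; H/F/B] holding=-
        putdown(B) → towers=[A/E; B; D; G/C; H/F] holding=-
       stack(B, E) → towers=[A/E/B; D; G/C; H/F] holding=-
       stack(B, F) → towers=[A/E; D; G/C; H/F/B] holding=-  ← match
       stack(B, D) → towers=[A/E; D/B; G/C; H/F] holding=-
       stack(B, C) → towers=[A/E; D; G/C/B; H/F] holding=-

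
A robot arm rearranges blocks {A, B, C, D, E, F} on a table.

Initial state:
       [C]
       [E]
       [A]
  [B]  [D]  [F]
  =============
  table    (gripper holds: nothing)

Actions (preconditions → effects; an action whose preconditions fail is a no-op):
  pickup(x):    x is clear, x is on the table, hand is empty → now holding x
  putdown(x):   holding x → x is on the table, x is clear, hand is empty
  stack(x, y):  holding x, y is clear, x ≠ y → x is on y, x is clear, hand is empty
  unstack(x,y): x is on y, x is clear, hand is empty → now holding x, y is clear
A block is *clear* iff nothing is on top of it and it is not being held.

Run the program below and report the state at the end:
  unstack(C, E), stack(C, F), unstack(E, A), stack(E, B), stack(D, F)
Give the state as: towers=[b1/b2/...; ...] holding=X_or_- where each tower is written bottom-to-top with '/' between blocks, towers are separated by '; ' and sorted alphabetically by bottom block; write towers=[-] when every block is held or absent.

step 1 (unstack(C, E)): towers=[B; D/A/E; F] holding=C
step 2 (stack(C, F)): towers=[B; D/A/E; F/C] holding=-
step 3 (unstack(E, A)): towers=[B; D/A; F/C] holding=E
step 4 (stack(E, B)): towers=[B/E; D/A; F/C] holding=-
step 5 (stack(D, F)) [no-op]: towers=[B/E; D/A; F/C] holding=-

towers=[B/E; D/A; F/C] holding=-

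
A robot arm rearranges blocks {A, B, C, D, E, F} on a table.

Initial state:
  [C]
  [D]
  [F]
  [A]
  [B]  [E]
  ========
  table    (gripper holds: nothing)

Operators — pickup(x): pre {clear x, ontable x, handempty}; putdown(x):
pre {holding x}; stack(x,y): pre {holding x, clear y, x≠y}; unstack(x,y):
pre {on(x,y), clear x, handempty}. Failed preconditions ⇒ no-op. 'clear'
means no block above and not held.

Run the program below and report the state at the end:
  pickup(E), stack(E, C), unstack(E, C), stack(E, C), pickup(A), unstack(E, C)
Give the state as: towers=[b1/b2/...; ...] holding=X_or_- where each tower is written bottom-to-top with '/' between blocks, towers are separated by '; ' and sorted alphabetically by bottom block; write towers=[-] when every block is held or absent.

step 1 (pickup(E)): towers=[B/A/F/D/C] holding=E
step 2 (stack(E, C)): towers=[B/A/F/D/C/E] holding=-
step 3 (unstack(E, C)): towers=[B/A/F/D/C] holding=E
step 4 (stack(E, C)): towers=[B/A/F/D/C/E] holding=-
step 5 (pickup(A)) [no-op]: towers=[B/A/F/D/C/E] holding=-
step 6 (unstack(E, C)): towers=[B/A/F/D/C] holding=E

towers=[B/A/F/D/C] holding=E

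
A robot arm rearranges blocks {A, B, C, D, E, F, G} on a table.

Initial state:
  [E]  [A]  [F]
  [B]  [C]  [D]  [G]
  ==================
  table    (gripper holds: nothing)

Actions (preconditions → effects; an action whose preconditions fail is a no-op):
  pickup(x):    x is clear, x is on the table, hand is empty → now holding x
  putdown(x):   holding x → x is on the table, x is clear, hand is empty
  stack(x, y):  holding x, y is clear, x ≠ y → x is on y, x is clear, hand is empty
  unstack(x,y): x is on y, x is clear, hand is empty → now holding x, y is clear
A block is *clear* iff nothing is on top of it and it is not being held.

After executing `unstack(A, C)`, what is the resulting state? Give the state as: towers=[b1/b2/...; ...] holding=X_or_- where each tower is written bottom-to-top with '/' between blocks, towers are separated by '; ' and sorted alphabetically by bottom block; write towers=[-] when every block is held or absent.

towers=[B/E; C; D/F; G] holding=A

before: towers=[B/E; C/A; D/F; G] holding=-
pre[unstack(A, C)]: on(A,C) ✓, clear(A) ✓, handempty ✓
all met → apply unstack(A, C)
after:  towers=[B/E; C; D/F; G] holding=A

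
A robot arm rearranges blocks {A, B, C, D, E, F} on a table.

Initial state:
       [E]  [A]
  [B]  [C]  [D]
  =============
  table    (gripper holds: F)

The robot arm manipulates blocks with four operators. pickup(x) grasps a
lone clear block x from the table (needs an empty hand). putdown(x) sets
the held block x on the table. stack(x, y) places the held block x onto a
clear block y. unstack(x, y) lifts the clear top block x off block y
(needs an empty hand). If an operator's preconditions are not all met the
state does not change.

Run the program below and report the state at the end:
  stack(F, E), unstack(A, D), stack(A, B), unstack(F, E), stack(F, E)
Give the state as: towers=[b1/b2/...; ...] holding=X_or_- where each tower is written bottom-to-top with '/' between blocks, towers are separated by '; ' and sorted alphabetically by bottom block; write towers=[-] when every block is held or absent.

step 1 (stack(F, E)): towers=[B; C/E/F; D/A] holding=-
step 2 (unstack(A, D)): towers=[B; C/E/F; D] holding=A
step 3 (stack(A, B)): towers=[B/A; C/E/F; D] holding=-
step 4 (unstack(F, E)): towers=[B/A; C/E; D] holding=F
step 5 (stack(F, E)): towers=[B/A; C/E/F; D] holding=-

towers=[B/A; C/E/F; D] holding=-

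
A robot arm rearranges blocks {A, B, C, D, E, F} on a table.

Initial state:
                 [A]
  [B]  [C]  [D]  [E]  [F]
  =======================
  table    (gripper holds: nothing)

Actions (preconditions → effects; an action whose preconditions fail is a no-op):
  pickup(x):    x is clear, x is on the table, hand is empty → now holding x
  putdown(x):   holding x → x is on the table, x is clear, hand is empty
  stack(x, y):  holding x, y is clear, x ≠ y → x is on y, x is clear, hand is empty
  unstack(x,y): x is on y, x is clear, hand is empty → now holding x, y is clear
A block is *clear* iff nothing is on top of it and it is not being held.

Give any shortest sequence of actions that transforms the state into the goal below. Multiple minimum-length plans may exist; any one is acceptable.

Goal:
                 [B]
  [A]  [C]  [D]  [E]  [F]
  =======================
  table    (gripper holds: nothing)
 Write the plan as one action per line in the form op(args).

step 1 (unstack(A, E)): towers=[B; C; D; E; F] holding=A
step 2 (putdown(A)): towers=[A; B; C; D; E; F] holding=-
step 3 (pickup(B)): towers=[A; C; D; E; F] holding=B
step 4 (stack(B, E)): towers=[A; C; D; E/B; F] holding=-
goal check: towers=[A; C; D; E/B; F] holding=- — reached (length 4, optimal by BFS)

unstack(A, E)
putdown(A)
pickup(B)
stack(B, E)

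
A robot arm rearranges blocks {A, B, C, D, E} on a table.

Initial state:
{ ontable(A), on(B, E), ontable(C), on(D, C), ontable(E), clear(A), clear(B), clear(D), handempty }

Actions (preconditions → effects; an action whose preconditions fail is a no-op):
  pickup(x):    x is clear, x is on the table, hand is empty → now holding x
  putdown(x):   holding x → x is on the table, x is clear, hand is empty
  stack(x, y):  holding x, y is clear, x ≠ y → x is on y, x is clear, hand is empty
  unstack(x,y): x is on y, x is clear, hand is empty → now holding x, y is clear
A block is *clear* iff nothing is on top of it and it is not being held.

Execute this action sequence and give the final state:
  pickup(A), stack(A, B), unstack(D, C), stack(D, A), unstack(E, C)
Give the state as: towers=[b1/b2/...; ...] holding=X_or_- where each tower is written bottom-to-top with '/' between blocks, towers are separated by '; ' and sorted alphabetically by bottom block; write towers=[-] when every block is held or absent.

step 1 (pickup(A)): towers=[C/D; E/B] holding=A
step 2 (stack(A, B)): towers=[C/D; E/B/A] holding=-
step 3 (unstack(D, C)): towers=[C; E/B/A] holding=D
step 4 (stack(D, A)): towers=[C; E/B/A/D] holding=-
step 5 (unstack(E, C)) [no-op]: towers=[C; E/B/A/D] holding=-

towers=[C; E/B/A/D] holding=-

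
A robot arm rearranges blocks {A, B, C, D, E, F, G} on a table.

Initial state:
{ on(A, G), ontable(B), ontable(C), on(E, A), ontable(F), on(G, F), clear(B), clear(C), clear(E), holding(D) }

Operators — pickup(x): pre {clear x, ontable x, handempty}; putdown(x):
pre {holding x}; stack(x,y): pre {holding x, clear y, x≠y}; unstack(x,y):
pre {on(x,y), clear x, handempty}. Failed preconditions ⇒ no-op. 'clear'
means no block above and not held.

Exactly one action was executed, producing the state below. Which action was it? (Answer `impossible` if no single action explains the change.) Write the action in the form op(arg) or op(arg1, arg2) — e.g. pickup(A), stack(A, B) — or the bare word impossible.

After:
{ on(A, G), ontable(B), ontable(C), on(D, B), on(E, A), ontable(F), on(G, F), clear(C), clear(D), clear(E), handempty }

stack(D, B)

target: towers=[B/D; C; F/G/A/E] holding=-
        putdown(D) → towers=[B; C; D; F/G/A/E] holding=-
       stack(D, B) → towers=[B/D; C; F/G/A/E] holding=-  ← match
       stack(D, E) → towers=[B; C; F/G/A/E/D] holding=-
       stack(D, C) → towers=[B; C/D; F/G/A/E] holding=-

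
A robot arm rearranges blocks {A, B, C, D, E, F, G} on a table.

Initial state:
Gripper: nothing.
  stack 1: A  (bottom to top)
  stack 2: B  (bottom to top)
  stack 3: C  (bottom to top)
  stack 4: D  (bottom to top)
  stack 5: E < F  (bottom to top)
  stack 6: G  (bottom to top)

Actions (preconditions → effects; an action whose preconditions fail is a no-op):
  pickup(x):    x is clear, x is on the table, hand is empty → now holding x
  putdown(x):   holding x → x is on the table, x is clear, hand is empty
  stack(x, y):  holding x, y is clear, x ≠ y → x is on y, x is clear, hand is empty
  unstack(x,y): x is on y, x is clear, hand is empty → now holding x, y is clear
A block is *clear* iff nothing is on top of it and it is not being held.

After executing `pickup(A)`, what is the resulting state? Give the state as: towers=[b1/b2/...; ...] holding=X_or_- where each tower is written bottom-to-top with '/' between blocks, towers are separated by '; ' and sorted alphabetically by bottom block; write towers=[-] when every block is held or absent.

towers=[B; C; D; E/F; G] holding=A

before: towers=[A; B; C; D; E/F; G] holding=-
pre[pickup(A)]: clear(A) ✓, ontable(A) ✓, handempty ✓
all met → apply pickup(A)
after:  towers=[B; C; D; E/F; G] holding=A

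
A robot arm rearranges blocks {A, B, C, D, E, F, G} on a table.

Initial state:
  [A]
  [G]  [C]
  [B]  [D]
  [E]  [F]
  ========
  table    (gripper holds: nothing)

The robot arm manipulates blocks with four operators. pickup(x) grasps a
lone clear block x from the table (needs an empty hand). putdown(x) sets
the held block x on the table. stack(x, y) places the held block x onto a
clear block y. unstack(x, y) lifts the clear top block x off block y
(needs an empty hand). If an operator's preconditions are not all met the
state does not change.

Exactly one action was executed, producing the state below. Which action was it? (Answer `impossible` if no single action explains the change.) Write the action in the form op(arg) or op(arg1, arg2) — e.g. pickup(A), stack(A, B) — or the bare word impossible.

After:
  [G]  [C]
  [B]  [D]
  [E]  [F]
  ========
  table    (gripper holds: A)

target: towers=[E/B/G; F/D/C] holding=A
     unstack(A, G) → towers=[E/B/G; F/D/C] holding=A  ← match
     unstack(C, D) → towers=[E/B/G/A; F/D] holding=C

unstack(A, G)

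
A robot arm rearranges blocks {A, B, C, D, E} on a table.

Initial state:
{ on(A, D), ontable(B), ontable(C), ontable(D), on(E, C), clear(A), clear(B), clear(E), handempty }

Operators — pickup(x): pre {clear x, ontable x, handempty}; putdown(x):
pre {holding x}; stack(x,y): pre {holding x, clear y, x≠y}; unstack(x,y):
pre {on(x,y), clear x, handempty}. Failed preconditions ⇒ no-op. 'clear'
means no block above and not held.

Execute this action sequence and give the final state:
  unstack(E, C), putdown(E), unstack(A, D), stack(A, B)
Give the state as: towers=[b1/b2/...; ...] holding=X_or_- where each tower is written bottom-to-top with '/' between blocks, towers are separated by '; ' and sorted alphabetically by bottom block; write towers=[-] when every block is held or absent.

towers=[B/A; C; D; E] holding=-

step 1 (unstack(E, C)): towers=[B; C; D/A] holding=E
step 2 (putdown(E)): towers=[B; C; D/A; E] holding=-
step 3 (unstack(A, D)): towers=[B; C; D; E] holding=A
step 4 (stack(A, B)): towers=[B/A; C; D; E] holding=-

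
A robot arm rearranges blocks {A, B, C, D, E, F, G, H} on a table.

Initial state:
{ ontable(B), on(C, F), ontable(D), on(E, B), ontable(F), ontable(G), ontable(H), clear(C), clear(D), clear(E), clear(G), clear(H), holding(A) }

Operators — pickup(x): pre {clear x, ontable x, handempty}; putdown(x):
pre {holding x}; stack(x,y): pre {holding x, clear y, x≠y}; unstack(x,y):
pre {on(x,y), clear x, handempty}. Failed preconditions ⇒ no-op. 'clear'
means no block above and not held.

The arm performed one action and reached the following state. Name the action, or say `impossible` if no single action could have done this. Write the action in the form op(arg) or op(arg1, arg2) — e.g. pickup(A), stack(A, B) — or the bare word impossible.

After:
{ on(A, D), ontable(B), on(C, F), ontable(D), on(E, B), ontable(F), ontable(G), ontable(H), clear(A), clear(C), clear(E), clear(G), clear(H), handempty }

stack(A, D)

target: towers=[B/E; D/A; F/C; G; H] holding=-
        putdown(A) → towers=[A; B/E; D; F/C; G; H] holding=-
       stack(A, G) → towers=[B/E; D; F/C; G/A; H] holding=-
       stack(A, E) → towers=[B/E/A; D; F/C; G; H] holding=-
       stack(A, H) → towers=[B/E; D; F/C; G; H/A] holding=-
       stack(A, D) → towers=[B/E; D/A; F/C; G; H] holding=-  ← match
       stack(A, C) → towers=[B/E; D; F/C/A; G; H] holding=-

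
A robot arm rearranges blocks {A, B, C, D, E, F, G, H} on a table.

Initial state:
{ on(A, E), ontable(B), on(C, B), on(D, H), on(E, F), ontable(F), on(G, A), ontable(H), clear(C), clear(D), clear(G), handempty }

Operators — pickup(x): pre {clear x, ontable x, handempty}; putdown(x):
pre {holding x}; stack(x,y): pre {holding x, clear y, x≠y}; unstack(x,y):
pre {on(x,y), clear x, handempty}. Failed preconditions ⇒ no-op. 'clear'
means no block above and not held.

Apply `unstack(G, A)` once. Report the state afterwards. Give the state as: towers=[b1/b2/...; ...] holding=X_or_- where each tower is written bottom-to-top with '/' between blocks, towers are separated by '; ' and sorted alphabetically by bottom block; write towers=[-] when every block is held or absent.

towers=[B/C; F/E/A; H/D] holding=G

before: towers=[B/C; F/E/A/G; H/D] holding=-
pre[unstack(G, A)]: on(G,A) ✓, clear(G) ✓, handempty ✓
all met → apply unstack(G, A)
after:  towers=[B/C; F/E/A; H/D] holding=G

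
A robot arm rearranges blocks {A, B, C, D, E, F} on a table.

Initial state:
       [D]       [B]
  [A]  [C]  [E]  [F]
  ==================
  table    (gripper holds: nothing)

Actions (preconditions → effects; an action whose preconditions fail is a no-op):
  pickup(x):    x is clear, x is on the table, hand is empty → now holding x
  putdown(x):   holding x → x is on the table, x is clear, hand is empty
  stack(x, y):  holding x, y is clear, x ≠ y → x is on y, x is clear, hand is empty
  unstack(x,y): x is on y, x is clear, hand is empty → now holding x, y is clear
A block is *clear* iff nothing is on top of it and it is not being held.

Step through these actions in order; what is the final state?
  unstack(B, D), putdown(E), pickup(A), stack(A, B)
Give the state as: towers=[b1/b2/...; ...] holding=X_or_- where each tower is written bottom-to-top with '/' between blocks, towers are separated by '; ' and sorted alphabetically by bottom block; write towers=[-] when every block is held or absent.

towers=[C/D; E; F/B/A] holding=-

step 1 (unstack(B, D)) [no-op]: towers=[A; C/D; E; F/B] holding=-
step 2 (putdown(E)) [no-op]: towers=[A; C/D; E; F/B] holding=-
step 3 (pickup(A)): towers=[C/D; E; F/B] holding=A
step 4 (stack(A, B)): towers=[C/D; E; F/B/A] holding=-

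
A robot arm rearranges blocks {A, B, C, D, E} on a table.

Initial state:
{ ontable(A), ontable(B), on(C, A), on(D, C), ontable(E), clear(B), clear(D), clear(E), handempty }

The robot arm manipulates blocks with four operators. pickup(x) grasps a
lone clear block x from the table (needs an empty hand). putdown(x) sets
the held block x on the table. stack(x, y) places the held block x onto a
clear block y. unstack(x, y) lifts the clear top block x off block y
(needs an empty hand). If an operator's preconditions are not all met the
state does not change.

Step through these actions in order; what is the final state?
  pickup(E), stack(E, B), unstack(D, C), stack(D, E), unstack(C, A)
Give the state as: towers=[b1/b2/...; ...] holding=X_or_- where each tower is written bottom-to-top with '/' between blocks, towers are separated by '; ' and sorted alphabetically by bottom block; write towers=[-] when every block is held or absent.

towers=[A; B/E/D] holding=C

step 1 (pickup(E)): towers=[A/C/D; B] holding=E
step 2 (stack(E, B)): towers=[A/C/D; B/E] holding=-
step 3 (unstack(D, C)): towers=[A/C; B/E] holding=D
step 4 (stack(D, E)): towers=[A/C; B/E/D] holding=-
step 5 (unstack(C, A)): towers=[A; B/E/D] holding=C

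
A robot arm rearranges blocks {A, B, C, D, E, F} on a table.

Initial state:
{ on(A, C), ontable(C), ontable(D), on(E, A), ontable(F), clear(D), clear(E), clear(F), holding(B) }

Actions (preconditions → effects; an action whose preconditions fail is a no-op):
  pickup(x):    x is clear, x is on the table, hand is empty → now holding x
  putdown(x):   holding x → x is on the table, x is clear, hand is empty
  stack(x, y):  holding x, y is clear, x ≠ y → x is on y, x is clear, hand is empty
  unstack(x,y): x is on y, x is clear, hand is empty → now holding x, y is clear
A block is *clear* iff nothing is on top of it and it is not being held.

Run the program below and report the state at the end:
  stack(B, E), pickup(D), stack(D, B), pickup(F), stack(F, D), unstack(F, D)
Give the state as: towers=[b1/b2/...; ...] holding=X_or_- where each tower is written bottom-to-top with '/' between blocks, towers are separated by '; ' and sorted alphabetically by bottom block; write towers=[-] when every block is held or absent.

towers=[C/A/E/B/D] holding=F

step 1 (stack(B, E)): towers=[C/A/E/B; D; F] holding=-
step 2 (pickup(D)): towers=[C/A/E/B; F] holding=D
step 3 (stack(D, B)): towers=[C/A/E/B/D; F] holding=-
step 4 (pickup(F)): towers=[C/A/E/B/D] holding=F
step 5 (stack(F, D)): towers=[C/A/E/B/D/F] holding=-
step 6 (unstack(F, D)): towers=[C/A/E/B/D] holding=F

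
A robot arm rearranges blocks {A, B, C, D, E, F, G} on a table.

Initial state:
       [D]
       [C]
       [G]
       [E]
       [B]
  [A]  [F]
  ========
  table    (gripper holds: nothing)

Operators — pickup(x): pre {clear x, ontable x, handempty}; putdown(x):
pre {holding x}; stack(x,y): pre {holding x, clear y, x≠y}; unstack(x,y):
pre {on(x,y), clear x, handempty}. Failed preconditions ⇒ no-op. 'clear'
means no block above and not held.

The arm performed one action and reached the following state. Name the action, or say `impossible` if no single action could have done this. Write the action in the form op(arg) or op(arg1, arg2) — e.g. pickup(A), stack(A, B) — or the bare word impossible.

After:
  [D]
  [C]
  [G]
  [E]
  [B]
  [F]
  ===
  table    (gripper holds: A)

pickup(A)

target: towers=[F/B/E/G/C/D] holding=A
     unstack(D, C) → towers=[A; F/B/E/G/C] holding=D
         pickup(A) → towers=[F/B/E/G/C/D] holding=A  ← match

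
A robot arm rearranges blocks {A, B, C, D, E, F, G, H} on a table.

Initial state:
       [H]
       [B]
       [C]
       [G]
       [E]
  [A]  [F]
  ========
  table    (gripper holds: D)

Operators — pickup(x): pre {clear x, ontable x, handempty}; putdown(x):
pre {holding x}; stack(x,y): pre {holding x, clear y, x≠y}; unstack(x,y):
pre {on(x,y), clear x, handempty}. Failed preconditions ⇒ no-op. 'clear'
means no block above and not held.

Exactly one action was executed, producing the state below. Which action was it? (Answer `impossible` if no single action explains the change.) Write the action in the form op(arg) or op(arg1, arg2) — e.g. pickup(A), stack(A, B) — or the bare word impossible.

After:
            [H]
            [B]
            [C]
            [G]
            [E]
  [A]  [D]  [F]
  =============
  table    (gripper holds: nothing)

target: towers=[A; D; F/E/G/C/B/H] holding=-
        putdown(D) → towers=[A; D; F/E/G/C/B/H] holding=-  ← match
       stack(D, A) → towers=[A/D; F/E/G/C/B/H] holding=-
       stack(D, H) → towers=[A; F/E/G/C/B/H/D] holding=-

putdown(D)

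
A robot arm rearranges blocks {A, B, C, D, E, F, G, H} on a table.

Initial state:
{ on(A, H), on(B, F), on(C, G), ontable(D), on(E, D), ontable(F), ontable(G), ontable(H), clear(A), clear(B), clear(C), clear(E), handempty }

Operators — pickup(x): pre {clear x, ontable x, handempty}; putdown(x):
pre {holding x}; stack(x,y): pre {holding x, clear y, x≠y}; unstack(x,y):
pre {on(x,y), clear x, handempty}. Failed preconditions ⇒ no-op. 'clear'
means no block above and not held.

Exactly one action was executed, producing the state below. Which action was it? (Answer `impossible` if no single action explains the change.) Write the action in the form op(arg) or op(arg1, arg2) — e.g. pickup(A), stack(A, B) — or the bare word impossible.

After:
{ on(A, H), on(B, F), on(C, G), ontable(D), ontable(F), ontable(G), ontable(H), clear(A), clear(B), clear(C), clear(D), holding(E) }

unstack(E, D)

target: towers=[D; F/B; G/C; H/A] holding=E
     unstack(A, H) → towers=[D/E; F/B; G/C; H] holding=A
     unstack(E, D) → towers=[D; F/B; G/C; H/A] holding=E  ← match
     unstack(B, F) → towers=[D/E; F; G/C; H/A] holding=B
     unstack(C, G) → towers=[D/E; F/B; G; H/A] holding=C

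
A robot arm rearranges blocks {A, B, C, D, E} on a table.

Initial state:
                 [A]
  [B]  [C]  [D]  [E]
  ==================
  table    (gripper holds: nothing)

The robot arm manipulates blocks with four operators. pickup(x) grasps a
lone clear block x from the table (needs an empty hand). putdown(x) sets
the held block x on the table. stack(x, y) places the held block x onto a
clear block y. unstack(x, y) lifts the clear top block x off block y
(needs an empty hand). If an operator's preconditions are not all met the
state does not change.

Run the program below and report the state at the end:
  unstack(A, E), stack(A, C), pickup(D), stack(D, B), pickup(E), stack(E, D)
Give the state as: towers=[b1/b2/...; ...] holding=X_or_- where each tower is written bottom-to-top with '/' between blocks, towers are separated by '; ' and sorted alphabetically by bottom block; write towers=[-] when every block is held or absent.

step 1 (unstack(A, E)): towers=[B; C; D; E] holding=A
step 2 (stack(A, C)): towers=[B; C/A; D; E] holding=-
step 3 (pickup(D)): towers=[B; C/A; E] holding=D
step 4 (stack(D, B)): towers=[B/D; C/A; E] holding=-
step 5 (pickup(E)): towers=[B/D; C/A] holding=E
step 6 (stack(E, D)): towers=[B/D/E; C/A] holding=-

towers=[B/D/E; C/A] holding=-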